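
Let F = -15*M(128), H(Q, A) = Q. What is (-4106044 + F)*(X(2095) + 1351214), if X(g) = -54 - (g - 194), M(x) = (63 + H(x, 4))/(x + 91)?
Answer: -5540134472661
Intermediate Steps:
M(x) = (63 + x)/(91 + x) (M(x) = (63 + x)/(x + 91) = (63 + x)/(91 + x))
F = -955/73 (F = -15*(63 + 128)/(91 + 128) = -15*191/219 = -955/73 ≈ -13.082)
X(g) = 140 - g (X(g) = -54 - (-194 + g) = -54 + (194 - g) = 140 - g)
(-4106044 + F)*(X(2095) + 1351214) = (-4106044 - 955/73)*((140 - 1*2095) + 1351214) = -299742167*((140 - 2095) + 1351214)/73 = -299742167*(-1955 + 1351214)/73 = -299742167/73*1349259 = -5540134472661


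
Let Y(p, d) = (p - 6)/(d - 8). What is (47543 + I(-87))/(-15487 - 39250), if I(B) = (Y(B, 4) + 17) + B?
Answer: -189985/218948 ≈ -0.86772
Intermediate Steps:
Y(p, d) = (-6 + p)/(-8 + d)
I(B) = 37/2 + 3*B/4 (I(B) = ((-6 + B)/(-8 + 4) + 17) + B = ((-6 + B)/(-4) + 17) + B = (-(-6 + B)/4 + 17) + B = ((3/2 - B/4) + 17) + B = (37/2 - B/4) + B = 37/2 + 3*B/4)
(47543 + I(-87))/(-15487 - 39250) = (47543 + (37/2 + (3/4)*(-87)))/(-15487 - 39250) = (47543 + (37/2 - 261/4))/(-54737) = (47543 - 187/4)*(-1/54737) = (189985/4)*(-1/54737) = -189985/218948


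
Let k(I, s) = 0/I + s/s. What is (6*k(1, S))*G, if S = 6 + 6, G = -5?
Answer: -30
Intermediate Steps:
S = 12
k(I, s) = 1 (k(I, s) = 0 + 1 = 1)
(6*k(1, S))*G = (6*1)*(-5) = 6*(-5) = -30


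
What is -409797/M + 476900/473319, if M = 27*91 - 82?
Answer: -192832068743/1124132625 ≈ -171.54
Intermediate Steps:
M = 2375 (M = 2457 - 82 = 2375)
-409797/M + 476900/473319 = -409797/2375 + 476900/473319 = -192832068743/1124132625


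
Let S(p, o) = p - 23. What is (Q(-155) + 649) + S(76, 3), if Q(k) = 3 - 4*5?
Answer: 685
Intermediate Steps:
S(p, o) = -23 + p
Q(k) = -17 (Q(k) = 3 - 20 = -17)
(Q(-155) + 649) + S(76, 3) = (-17 + 649) + (-23 + 76) = 632 + 53 = 685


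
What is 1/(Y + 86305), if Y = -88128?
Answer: -1/1823 ≈ -0.00054855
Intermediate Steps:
1/(Y + 86305) = 1/(-88128 + 86305) = 1/(-1823) = -1/1823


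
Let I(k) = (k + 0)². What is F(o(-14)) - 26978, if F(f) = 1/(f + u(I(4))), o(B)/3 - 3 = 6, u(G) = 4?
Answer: -836317/31 ≈ -26978.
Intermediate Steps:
I(k) = k²
o(B) = 27 (o(B) = 9 + 3*6 = 9 + 18 = 27)
F(f) = 1/(4 + f) (F(f) = 1/(f + 4) = 1/(4 + f))
F(o(-14)) - 26978 = 1/(4 + 27) - 26978 = 1/31 - 26978 = -836317/31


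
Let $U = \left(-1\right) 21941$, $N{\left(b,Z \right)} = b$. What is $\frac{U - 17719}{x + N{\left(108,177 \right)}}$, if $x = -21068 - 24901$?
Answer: $\frac{13220}{15287} \approx 0.86479$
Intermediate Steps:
$x = -45969$
$U = -21941$
$\frac{U - 17719}{x + N{\left(108,177 \right)}} = \frac{-21941 - 17719}{-45969 + 108} = - \frac{39660}{-45861} = \left(-39660\right) \left(- \frac{1}{45861}\right) = \frac{13220}{15287}$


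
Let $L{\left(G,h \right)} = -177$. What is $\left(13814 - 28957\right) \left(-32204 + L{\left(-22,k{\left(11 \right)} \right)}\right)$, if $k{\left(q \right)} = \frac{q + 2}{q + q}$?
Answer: $490345483$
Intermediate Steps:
$k{\left(q \right)} = \frac{2 + q}{2 q}$
$\left(13814 - 28957\right) \left(-32204 + L{\left(-22,k{\left(11 \right)} \right)}\right) = \left(13814 - 28957\right) \left(-32204 - 177\right) = \left(-15143\right) \left(-32381\right) = 490345483$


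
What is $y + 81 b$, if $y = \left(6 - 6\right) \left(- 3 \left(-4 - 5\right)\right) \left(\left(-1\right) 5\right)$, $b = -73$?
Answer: $-5913$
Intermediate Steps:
$y = 0$ ($y = \left(6 - 6\right) \left(\left(-3\right) \left(-9\right)\right) \left(-5\right) = 0 \cdot 27 \left(-5\right) = 0 \left(-5\right) = 0$)
$y + 81 b = 0 + 81 \left(-73\right) = 0 - 5913 = -5913$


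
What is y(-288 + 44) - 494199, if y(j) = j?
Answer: -494443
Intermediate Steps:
y(-288 + 44) - 494199 = (-288 + 44) - 494199 = -244 - 494199 = -494443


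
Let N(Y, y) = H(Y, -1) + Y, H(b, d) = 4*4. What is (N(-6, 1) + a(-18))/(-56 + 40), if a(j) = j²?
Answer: -167/8 ≈ -20.875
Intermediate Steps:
H(b, d) = 16
N(Y, y) = 16 + Y
(N(-6, 1) + a(-18))/(-56 + 40) = ((16 - 6) + (-18)²)/(-56 + 40) = (10 + 324)/(-16) = 334*(-1/16) = -167/8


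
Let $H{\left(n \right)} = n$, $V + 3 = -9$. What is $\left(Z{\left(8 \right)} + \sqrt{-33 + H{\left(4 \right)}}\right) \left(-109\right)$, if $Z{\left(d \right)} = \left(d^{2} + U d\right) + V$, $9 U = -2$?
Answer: $- \frac{49268}{9} - 109 i \sqrt{29} \approx -5474.2 - 586.98 i$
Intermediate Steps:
$V = -12$ ($V = -3 - 9 = -12$)
$U = - \frac{2}{9}$ ($U = \frac{1}{9} \left(-2\right) = - \frac{2}{9} \approx -0.22222$)
$Z{\left(d \right)} = -12 + d^{2} - \frac{2 d}{9}$ ($Z{\left(d \right)} = \left(d^{2} - \frac{2 d}{9}\right) - 12 = -12 + d^{2} - \frac{2 d}{9}$)
$\left(Z{\left(8 \right)} + \sqrt{-33 + H{\left(4 \right)}}\right) \left(-109\right) = \left(\left(-12 + 8^{2} - \frac{16}{9}\right) + \sqrt{-33 + 4}\right) \left(-109\right) = \left(\left(-12 + 64 - \frac{16}{9}\right) + \sqrt{-29}\right) \left(-109\right) = \left(\frac{452}{9} + i \sqrt{29}\right) \left(-109\right) = - \frac{49268}{9} - 109 i \sqrt{29}$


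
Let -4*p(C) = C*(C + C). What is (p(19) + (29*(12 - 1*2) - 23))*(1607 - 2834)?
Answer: -212271/2 ≈ -1.0614e+5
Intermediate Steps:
p(C) = -C²/2 (p(C) = -C*(C + C)/4 = -C*2*C/4 = -C²/2)
(p(19) + (29*(12 - 1*2) - 23))*(1607 - 2834) = (-½*19² + (29*(12 - 1*2) - 23))*(1607 - 2834) = (-½*361 + (29*(12 - 2) - 23))*(-1227) = (-361/2 + (29*10 - 23))*(-1227) = (-361/2 + (290 - 23))*(-1227) = (-361/2 + 267)*(-1227) = (173/2)*(-1227) = -212271/2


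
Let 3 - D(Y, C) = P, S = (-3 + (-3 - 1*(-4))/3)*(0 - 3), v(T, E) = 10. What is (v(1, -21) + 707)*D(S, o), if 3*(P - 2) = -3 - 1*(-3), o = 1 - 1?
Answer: 717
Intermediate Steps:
o = 0
S = 8 (S = (-3 + (-3 + 4)*(⅓))*(-3) = (-3 + 1*(⅓))*(-3) = (-3 + ⅓)*(-3) = -8/3*(-3) = 8)
P = 2 (P = 2 + (-3 - 1*(-3))/3 = 2 + (-3 + 3)/3 = 2 + (⅓)*0 = 2 + 0 = 2)
D(Y, C) = 1 (D(Y, C) = 3 - 1*2 = 3 - 2 = 1)
(v(1, -21) + 707)*D(S, o) = (10 + 707)*1 = 717*1 = 717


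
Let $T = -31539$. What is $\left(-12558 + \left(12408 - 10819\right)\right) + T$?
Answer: $-42508$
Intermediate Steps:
$\left(-12558 + \left(12408 - 10819\right)\right) + T = \left(-12558 + \left(12408 - 10819\right)\right) - 31539 = \left(-12558 + 1589\right) - 31539 = -10969 - 31539 = -42508$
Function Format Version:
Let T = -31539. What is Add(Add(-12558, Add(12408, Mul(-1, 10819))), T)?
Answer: -42508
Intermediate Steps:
Add(Add(-12558, Add(12408, Mul(-1, 10819))), T) = Add(Add(-12558, Add(12408, Mul(-1, 10819))), -31539) = Add(Add(-12558, Add(12408, -10819)), -31539) = Add(Add(-12558, 1589), -31539) = Add(-10969, -31539) = -42508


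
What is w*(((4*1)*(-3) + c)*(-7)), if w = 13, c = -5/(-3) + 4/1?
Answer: 1729/3 ≈ 576.33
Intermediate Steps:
c = 17/3 (c = -5*(-1/3) + 4*1 = 5/3 + 4 = 17/3 ≈ 5.6667)
w*(((4*1)*(-3) + c)*(-7)) = 13*(((4*1)*(-3) + 17/3)*(-7)) = 13*((4*(-3) + 17/3)*(-7)) = 13*((-12 + 17/3)*(-7)) = 13*(-19/3*(-7)) = 13*(133/3) = 1729/3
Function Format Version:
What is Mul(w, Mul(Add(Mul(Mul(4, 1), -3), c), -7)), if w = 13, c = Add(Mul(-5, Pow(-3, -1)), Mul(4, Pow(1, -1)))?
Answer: Rational(1729, 3) ≈ 576.33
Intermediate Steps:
c = Rational(17, 3) (c = Add(Mul(-5, Rational(-1, 3)), Mul(4, 1)) = Add(Rational(5, 3), 4) = Rational(17, 3) ≈ 5.6667)
Mul(w, Mul(Add(Mul(Mul(4, 1), -3), c), -7)) = Mul(13, Mul(Add(Mul(Mul(4, 1), -3), Rational(17, 3)), -7)) = Mul(13, Mul(Add(Mul(4, -3), Rational(17, 3)), -7)) = Mul(13, Mul(Add(-12, Rational(17, 3)), -7)) = Mul(13, Mul(Rational(-19, 3), -7)) = Mul(13, Rational(133, 3)) = Rational(1729, 3)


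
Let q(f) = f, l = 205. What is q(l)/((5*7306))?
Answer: 41/7306 ≈ 0.0056118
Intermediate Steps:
q(l)/((5*7306)) = 205/((5*7306)) = 205/36530 = 205*(1/36530) = 41/7306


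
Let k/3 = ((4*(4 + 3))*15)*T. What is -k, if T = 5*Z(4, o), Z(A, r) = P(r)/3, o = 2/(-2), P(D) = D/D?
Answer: -2100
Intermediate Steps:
P(D) = 1
o = -1 (o = 2*(-½) = -1)
Z(A, r) = ⅓ (Z(A, r) = 1/3 = 1*(⅓) = ⅓)
T = 5/3 (T = 5*(⅓) = 5/3 ≈ 1.6667)
k = 2100 (k = 3*(((4*(4 + 3))*15)*(5/3)) = 3*(((4*7)*15)*(5/3)) = 3*((28*15)*(5/3)) = 3*(420*(5/3)) = 3*700 = 2100)
-k = -1*2100 = -2100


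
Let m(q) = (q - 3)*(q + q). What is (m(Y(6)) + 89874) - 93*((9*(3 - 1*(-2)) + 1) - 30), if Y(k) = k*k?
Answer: 90762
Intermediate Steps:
Y(k) = k²
m(q) = 2*q*(-3 + q) (m(q) = (-3 + q)*(2*q) = 2*q*(-3 + q))
(m(Y(6)) + 89874) - 93*((9*(3 - 1*(-2)) + 1) - 30) = (2*6²*(-3 + 6²) + 89874) - 93*((9*(3 - 1*(-2)) + 1) - 30) = (2*36*(-3 + 36) + 89874) - 93*((9*(3 + 2) + 1) - 30) = (2*36*33 + 89874) - 93*((9*5 + 1) - 30) = (2376 + 89874) - 93*((45 + 1) - 30) = 92250 - 93*(46 - 30) = 92250 - 93*16 = 92250 - 1488 = 90762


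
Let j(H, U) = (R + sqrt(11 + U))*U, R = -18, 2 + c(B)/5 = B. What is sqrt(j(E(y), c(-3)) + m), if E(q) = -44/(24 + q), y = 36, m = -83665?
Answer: sqrt(-83215 - 25*I*sqrt(14)) ≈ 0.162 - 288.47*I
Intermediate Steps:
c(B) = -10 + 5*B
j(H, U) = U*(-18 + sqrt(11 + U)) (j(H, U) = (-18 + sqrt(11 + U))*U = U*(-18 + sqrt(11 + U)))
sqrt(j(E(y), c(-3)) + m) = sqrt((-10 + 5*(-3))*(-18 + sqrt(11 + (-10 + 5*(-3)))) - 83665) = sqrt((-10 - 15)*(-18 + sqrt(11 + (-10 - 15))) - 83665) = sqrt(-25*(-18 + sqrt(11 - 25)) - 83665) = sqrt(-25*(-18 + sqrt(-14)) - 83665) = sqrt(-25*(-18 + I*sqrt(14)) - 83665) = sqrt((450 - 25*I*sqrt(14)) - 83665) = sqrt(-83215 - 25*I*sqrt(14))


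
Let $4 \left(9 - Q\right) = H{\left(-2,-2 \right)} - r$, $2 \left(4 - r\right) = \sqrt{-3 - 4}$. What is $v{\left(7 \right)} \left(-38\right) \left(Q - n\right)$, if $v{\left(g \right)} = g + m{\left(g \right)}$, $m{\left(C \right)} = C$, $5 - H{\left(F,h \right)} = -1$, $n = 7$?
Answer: $-798 + \frac{133 i \sqrt{7}}{2} \approx -798.0 + 175.94 i$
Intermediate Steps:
$H{\left(F,h \right)} = 6$ ($H{\left(F,h \right)} = 5 - -1 = 5 + 1 = 6$)
$r = 4 - \frac{i \sqrt{7}}{2}$ ($r = 4 - \frac{\sqrt{-3 - 4}}{2} = 4 - \frac{\sqrt{-7}}{2} = 4 - \frac{i \sqrt{7}}{2} \approx 4.0 - 1.3229 i$)
$Q = \frac{17}{2} - \frac{i \sqrt{7}}{8}$ ($Q = 9 - \frac{6 - \left(4 - \frac{i \sqrt{7}}{2}\right)}{4} = 9 - \frac{2 + \frac{i \sqrt{7}}{2}}{4} = 9 - \left(\frac{1}{2} + \frac{i \sqrt{7}}{8}\right) = \frac{17}{2} - \frac{i \sqrt{7}}{8} \approx 8.5 - 0.33072 i$)
$v{\left(g \right)} = 2 g$ ($v{\left(g \right)} = g + g = 2 g$)
$v{\left(7 \right)} \left(-38\right) \left(Q - n\right) = 2 \cdot 7 \left(-38\right) \left(\left(\frac{17}{2} - \frac{i \sqrt{7}}{8}\right) - 7\right) = 14 \left(-38\right) \left(\left(\frac{17}{2} - \frac{i \sqrt{7}}{8}\right) - 7\right) = - 532 \left(\frac{3}{2} - \frac{i \sqrt{7}}{8}\right) = -798 + \frac{133 i \sqrt{7}}{2}$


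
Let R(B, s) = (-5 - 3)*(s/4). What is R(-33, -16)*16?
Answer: 512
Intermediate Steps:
R(B, s) = -2*s (R(B, s) = -8*s/4 = -2*s)
R(-33, -16)*16 = -2*(-16)*16 = 32*16 = 512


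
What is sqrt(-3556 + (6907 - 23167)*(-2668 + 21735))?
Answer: 44*I*sqrt(160141) ≈ 17608.0*I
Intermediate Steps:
sqrt(-3556 + (6907 - 23167)*(-2668 + 21735)) = sqrt(-3556 - 16260*19067) = sqrt(-3556 - 310029420) = sqrt(-310032976) = 44*I*sqrt(160141)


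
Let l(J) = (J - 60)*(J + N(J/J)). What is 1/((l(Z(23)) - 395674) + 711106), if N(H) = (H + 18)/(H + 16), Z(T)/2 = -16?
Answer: 17/5410644 ≈ 3.1420e-6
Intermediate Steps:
Z(T) = -32 (Z(T) = 2*(-16) = -32)
N(H) = (18 + H)/(16 + H)
l(J) = (-60 + J)*(19/17 + J) (l(J) = (J - 60)*(J + (18 + J/J)/(16 + J/J)) = (-60 + J)*(J + (18 + 1)/(16 + 1)) = (-60 + J)*(J + 19/17) = (-60 + J)*(19/17 + J))
1/((l(Z(23)) - 395674) + 711106) = 1/(((-1140/17 + (-32)² - 1001/17*(-32)) - 395674) + 711106) = 1/(((-1140/17 + 1024 + 32032/17) - 395674) + 711106) = 1/((48300/17 - 395674) + 711106) = 1/(-6678158/17 + 711106) = 1/(5410644/17) = 17/5410644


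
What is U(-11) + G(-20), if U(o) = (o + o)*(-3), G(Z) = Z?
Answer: 46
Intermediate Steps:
U(o) = -6*o (U(o) = (2*o)*(-3) = -6*o)
U(-11) + G(-20) = -6*(-11) - 20 = 66 - 20 = 46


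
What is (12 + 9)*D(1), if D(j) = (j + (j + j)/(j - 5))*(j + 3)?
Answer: 42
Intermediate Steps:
D(j) = (3 + j)*(j + 2*j/(-5 + j)) (D(j) = (j + (2*j)/(-5 + j))*(3 + j) = (j + 2*j/(-5 + j))*(3 + j) = (3 + j)*(j + 2*j/(-5 + j)))
(12 + 9)*D(1) = (12 + 9)*(1*(-9 + 1²)/(-5 + 1)) = 21*(1*(-9 + 1)/(-4)) = 21*(1*(-¼)*(-8)) = 21*2 = 42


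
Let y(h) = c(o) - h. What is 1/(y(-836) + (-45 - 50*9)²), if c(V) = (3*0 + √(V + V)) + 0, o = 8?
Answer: 1/245865 ≈ 4.0673e-6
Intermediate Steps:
c(V) = √2*√V (c(V) = (0 + √(2*V)) + 0 = (0 + √2*√V) + 0 = √2*√V + 0 = √2*√V)
y(h) = 4 - h (y(h) = √2*√8 - h = √2*(2*√2) - h = 4 - h)
1/(y(-836) + (-45 - 50*9)²) = 1/((4 - 1*(-836)) + (-45 - 50*9)²) = 1/((4 + 836) + (-45 - 450)²) = 1/(840 + (-495)²) = 1/(840 + 245025) = 1/245865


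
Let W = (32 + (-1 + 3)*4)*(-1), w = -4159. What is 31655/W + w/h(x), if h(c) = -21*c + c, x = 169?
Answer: -5341377/6760 ≈ -790.14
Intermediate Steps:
W = -40 (W = (32 + 2*4)*(-1) = (32 + 8)*(-1) = 40*(-1) = -40)
h(c) = -20*c
31655/W + w/h(x) = 31655/(-40) - 4159/((-20*169)) = 31655*(-1/40) - 4159/(-3380) = -6331/8 - 4159*(-1/3380) = -6331/8 + 4159/3380 = -5341377/6760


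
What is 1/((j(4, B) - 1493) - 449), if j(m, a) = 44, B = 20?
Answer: -1/1898 ≈ -0.00052687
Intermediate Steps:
1/((j(4, B) - 1493) - 449) = 1/((44 - 1493) - 449) = 1/(-1449 - 449) = 1/(-1898) = -1/1898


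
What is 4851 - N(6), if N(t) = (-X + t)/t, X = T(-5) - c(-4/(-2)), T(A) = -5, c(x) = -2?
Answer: 9699/2 ≈ 4849.5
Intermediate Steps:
X = -3 (X = -5 - 1*(-2) = -5 + 2 = -3)
N(t) = (3 + t)/t (N(t) = (-1*(-3) + t)/t = (3 + t)/t)
4851 - N(6) = 4851 - (3 + 6)/6 = 4851 - 9/6 = 4851 - 1*3/2 = 4851 - 3/2 = 9699/2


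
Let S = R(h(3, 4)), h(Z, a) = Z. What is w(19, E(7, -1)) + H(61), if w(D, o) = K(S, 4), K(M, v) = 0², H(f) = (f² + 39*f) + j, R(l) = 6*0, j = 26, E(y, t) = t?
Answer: 6126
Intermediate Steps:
R(l) = 0
S = 0
H(f) = 26 + f² + 39*f (H(f) = (f² + 39*f) + 26 = 26 + f² + 39*f)
K(M, v) = 0
w(D, o) = 0
w(19, E(7, -1)) + H(61) = 0 + (26 + 61² + 39*61) = 0 + (26 + 3721 + 2379) = 0 + 6126 = 6126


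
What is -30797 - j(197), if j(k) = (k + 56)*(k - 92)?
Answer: -57362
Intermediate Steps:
j(k) = (-92 + k)*(56 + k) (j(k) = (56 + k)*(-92 + k) = (-92 + k)*(56 + k))
-30797 - j(197) = -30797 - (-5152 + 197² - 36*197) = -30797 - (-5152 + 38809 - 7092) = -30797 - 1*26565 = -30797 - 26565 = -57362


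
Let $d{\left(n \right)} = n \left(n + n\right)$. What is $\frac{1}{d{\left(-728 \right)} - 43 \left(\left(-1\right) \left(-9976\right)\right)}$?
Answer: $\frac{1}{631000} \approx 1.5848 \cdot 10^{-6}$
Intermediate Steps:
$d{\left(n \right)} = 2 n^{2}$ ($d{\left(n \right)} = n 2 n = 2 n^{2}$)
$\frac{1}{d{\left(-728 \right)} - 43 \left(\left(-1\right) \left(-9976\right)\right)} = \frac{1}{2 \left(-728\right)^{2} - 43 \left(\left(-1\right) \left(-9976\right)\right)} = \frac{1}{2 \cdot 529984 - 428968} = \frac{1}{1059968 - 428968} = \frac{1}{631000}$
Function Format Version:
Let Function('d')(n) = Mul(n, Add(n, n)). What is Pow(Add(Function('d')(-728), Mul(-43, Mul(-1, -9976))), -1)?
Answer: Rational(1, 631000) ≈ 1.5848e-6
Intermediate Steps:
Function('d')(n) = Mul(2, Pow(n, 2)) (Function('d')(n) = Mul(n, Mul(2, n)) = Mul(2, Pow(n, 2)))
Pow(Add(Function('d')(-728), Mul(-43, Mul(-1, -9976))), -1) = Pow(Add(Mul(2, Pow(-728, 2)), Mul(-43, Mul(-1, -9976))), -1) = Pow(Add(Mul(2, 529984), Mul(-43, 9976)), -1) = Pow(Add(1059968, -428968), -1) = Pow(631000, -1) = Rational(1, 631000)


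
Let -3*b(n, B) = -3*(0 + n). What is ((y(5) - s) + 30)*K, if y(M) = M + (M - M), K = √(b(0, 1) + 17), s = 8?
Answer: 27*√17 ≈ 111.32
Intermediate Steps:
b(n, B) = n (b(n, B) = -(-1)*(0 + n) = -(-1)*n = n)
K = √17 (K = √(0 + 17) = √17 ≈ 4.1231)
y(M) = M (y(M) = M + 0 = M)
((y(5) - s) + 30)*K = ((5 - 1*8) + 30)*√17 = ((5 - 8) + 30)*√17 = (-3 + 30)*√17 = 27*√17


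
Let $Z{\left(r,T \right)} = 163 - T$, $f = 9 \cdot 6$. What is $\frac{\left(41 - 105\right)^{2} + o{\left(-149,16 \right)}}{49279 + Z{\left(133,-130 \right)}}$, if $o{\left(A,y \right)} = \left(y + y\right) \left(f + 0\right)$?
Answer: $\frac{1456}{12393} \approx 0.11749$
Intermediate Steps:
$f = 54$
$o{\left(A,y \right)} = 108 y$ ($o{\left(A,y \right)} = \left(y + y\right) \left(54 + 0\right) = 2 y 54 = 108 y$)
$\frac{\left(41 - 105\right)^{2} + o{\left(-149,16 \right)}}{49279 + Z{\left(133,-130 \right)}} = \frac{\left(41 - 105\right)^{2} + 108 \cdot 16}{49279 + \left(163 - -130\right)} = \frac{\left(-64\right)^{2} + 1728}{49279 + \left(163 + 130\right)} = \frac{4096 + 1728}{49279 + 293} = \frac{5824}{49572} = 5824 \cdot \frac{1}{49572} = \frac{1456}{12393}$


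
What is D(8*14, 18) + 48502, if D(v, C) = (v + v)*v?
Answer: 73590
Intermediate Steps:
D(v, C) = 2*v**2 (D(v, C) = (2*v)*v = 2*v**2)
D(8*14, 18) + 48502 = 2*(8*14)**2 + 48502 = 2*112**2 + 48502 = 2*12544 + 48502 = 25088 + 48502 = 73590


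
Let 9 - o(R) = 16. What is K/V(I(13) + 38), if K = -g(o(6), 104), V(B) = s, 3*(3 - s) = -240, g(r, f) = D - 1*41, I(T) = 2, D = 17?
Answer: 24/83 ≈ 0.28916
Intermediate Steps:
o(R) = -7 (o(R) = 9 - 1*16 = 9 - 16 = -7)
g(r, f) = -24 (g(r, f) = 17 - 1*41 = 17 - 41 = -24)
s = 83 (s = 3 - 1/3*(-240) = 3 + 80 = 83)
V(B) = 83
K = 24 (K = -1*(-24) = 24)
K/V(I(13) + 38) = 24/83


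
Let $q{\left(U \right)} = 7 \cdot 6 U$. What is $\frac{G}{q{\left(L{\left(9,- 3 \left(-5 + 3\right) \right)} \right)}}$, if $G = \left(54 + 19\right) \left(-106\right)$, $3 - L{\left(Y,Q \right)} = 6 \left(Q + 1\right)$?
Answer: $\frac{3869}{819} \approx 4.7241$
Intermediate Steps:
$L{\left(Y,Q \right)} = -3 - 6 Q$ ($L{\left(Y,Q \right)} = 3 - 6 \left(Q + 1\right) = 3 - 6 \left(1 + Q\right) = 3 - \left(6 + 6 Q\right) = -3 - 6 Q$)
$q{\left(U \right)} = 42 U$
$G = -7738$ ($G = 73 \left(-106\right) = -7738$)
$\frac{G}{q{\left(L{\left(9,- 3 \left(-5 + 3\right) \right)} \right)}} = - \frac{7738}{42 \left(-3 - 6 \left(- 3 \left(-5 + 3\right)\right)\right)} = - \frac{7738}{42 \left(-3 - 6 \left(\left(-3\right) \left(-2\right)\right)\right)} = - \frac{7738}{42 \left(-3 - 36\right)} = - \frac{7738}{42 \left(-39\right)} = - \frac{7738}{-1638} = \left(-7738\right) \left(- \frac{1}{1638}\right) = \frac{3869}{819}$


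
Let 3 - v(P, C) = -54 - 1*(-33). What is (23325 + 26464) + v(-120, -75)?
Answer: 49813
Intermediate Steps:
v(P, C) = 24 (v(P, C) = 3 - (-54 - 1*(-33)) = 3 - (-54 + 33) = 3 - 1*(-21) = 3 + 21 = 24)
(23325 + 26464) + v(-120, -75) = (23325 + 26464) + 24 = 49789 + 24 = 49813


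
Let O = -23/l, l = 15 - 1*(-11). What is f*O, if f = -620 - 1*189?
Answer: 18607/26 ≈ 715.65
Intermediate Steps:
f = -809 (f = -620 - 189 = -809)
l = 26 (l = 15 + 11 = 26)
O = -23/26 ≈ -0.88461
f*O = -809*(-23/26) = 18607/26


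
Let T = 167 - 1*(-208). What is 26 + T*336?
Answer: 126026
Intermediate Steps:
T = 375 (T = 167 + 208 = 375)
26 + T*336 = 26 + 375*336 = 26 + 126000 = 126026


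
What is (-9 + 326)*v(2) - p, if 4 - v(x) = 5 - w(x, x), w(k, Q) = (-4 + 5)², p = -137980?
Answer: 137980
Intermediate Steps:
w(k, Q) = 1 (w(k, Q) = 1² = 1)
v(x) = 0 (v(x) = 4 - (5 - 1*1) = 4 - (5 - 1) = 4 - 1*4 = 4 - 4 = 0)
(-9 + 326)*v(2) - p = (-9 + 326)*0 - 1*(-137980) = 317*0 + 137980 = 0 + 137980 = 137980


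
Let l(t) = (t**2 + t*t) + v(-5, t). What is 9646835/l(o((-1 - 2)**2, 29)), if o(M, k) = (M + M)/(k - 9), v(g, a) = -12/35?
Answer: 3376392250/447 ≈ 7.5534e+6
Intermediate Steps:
v(g, a) = -12/35 (v(g, a) = -12*1/35 = -12/35)
o(M, k) = 2*M/(-9 + k) (o(M, k) = (2*M)/(-9 + k) = 2*M/(-9 + k))
l(t) = -12/35 + 2*t**2 (l(t) = (t**2 + t*t) - 12/35 = (t**2 + t**2) - 12/35 = 2*t**2 - 12/35 = -12/35 + 2*t**2)
9646835/l(o((-1 - 2)**2, 29)) = 9646835/(-12/35 + 2*(2*(-1 - 2)**2/(-9 + 29))**2) = 9646835/(-12/35 + 2*(2*(-3)**2/20)**2) = 9646835/(-12/35 + 2*(2*9*(1/20))**2) = 9646835/(-12/35 + 2*(9/10)**2) = 9646835/(-12/35 + 2*(81/100)) = 9646835/(-12/35 + 81/50) = 9646835/(447/350) = 9646835*(350/447) = 3376392250/447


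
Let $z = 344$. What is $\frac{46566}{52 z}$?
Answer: $\frac{1791}{688} \approx 2.6032$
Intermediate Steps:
$\frac{46566}{52 z} = \frac{46566}{52 \cdot 344} = \frac{46566}{17888} = 46566 \cdot \frac{1}{17888} = \frac{1791}{688}$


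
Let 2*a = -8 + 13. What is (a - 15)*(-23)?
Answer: 575/2 ≈ 287.50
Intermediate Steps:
a = 5/2 (a = (-8 + 13)/2 = (½)*5 = 5/2 ≈ 2.5000)
(a - 15)*(-23) = (5/2 - 15)*(-23) = -25/2*(-23) = 575/2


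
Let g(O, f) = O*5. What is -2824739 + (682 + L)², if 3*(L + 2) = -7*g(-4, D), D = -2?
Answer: -20670251/9 ≈ -2.2967e+6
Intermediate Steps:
g(O, f) = 5*O
L = 134/3 (L = -2 + (-35*(-4))/3 = -2 + (-7*(-20))/3 = -2 + (⅓)*140 = -2 + 140/3 = 134/3 ≈ 44.667)
-2824739 + (682 + L)² = -2824739 + (682 + 134/3)² = -2824739 + (2180/3)² = -2824739 + 4752400/9 = -20670251/9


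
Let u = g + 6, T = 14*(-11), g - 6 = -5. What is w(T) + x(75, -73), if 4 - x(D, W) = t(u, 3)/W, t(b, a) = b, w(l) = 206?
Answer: 15337/73 ≈ 210.10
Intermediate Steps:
g = 1 (g = 6 - 5 = 1)
T = -154
u = 7 (u = 1 + 6 = 7)
x(D, W) = 4 - 7/W
w(T) + x(75, -73) = 206 + (4 - 7/(-73)) = 206 + (4 - 7*(-1/73)) = 206 + (4 + 7/73) = 206 + 299/73 = 15337/73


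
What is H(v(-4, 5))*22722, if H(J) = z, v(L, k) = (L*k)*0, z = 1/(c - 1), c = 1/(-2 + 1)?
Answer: -11361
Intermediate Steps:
c = -1 (c = 1/(-1) = -1)
z = -½ (z = 1/(-1 - 1) = 1/(-2) = -½ ≈ -0.50000)
v(L, k) = 0
H(J) = -½
H(v(-4, 5))*22722 = -½*22722 = -11361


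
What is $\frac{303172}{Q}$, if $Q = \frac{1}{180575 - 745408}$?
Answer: $-171241550276$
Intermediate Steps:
$Q = - \frac{1}{564833}$ ($Q = \frac{1}{-564833} = - \frac{1}{564833} \approx -1.7704 \cdot 10^{-6}$)
$\frac{303172}{Q} = \frac{303172}{- \frac{1}{564833}} = 303172 \left(-564833\right) = -171241550276$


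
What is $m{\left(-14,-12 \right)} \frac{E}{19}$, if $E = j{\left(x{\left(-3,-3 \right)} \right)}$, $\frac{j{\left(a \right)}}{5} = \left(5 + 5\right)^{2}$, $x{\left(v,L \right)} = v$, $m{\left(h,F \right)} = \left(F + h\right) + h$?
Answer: $- \frac{20000}{19} \approx -1052.6$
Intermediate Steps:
$m{\left(h,F \right)} = F + 2 h$
$j{\left(a \right)} = 500$ ($j{\left(a \right)} = 5 \left(5 + 5\right)^{2} = 5 \cdot 10^{2} = 5 \cdot 100 = 500$)
$E = 500$
$m{\left(-14,-12 \right)} \frac{E}{19} = \left(-12 + 2 \left(-14\right)\right) \frac{500}{19} = \left(-12 - 28\right) 500 \cdot \frac{1}{19} = \left(-40\right) \frac{500}{19} = - \frac{20000}{19}$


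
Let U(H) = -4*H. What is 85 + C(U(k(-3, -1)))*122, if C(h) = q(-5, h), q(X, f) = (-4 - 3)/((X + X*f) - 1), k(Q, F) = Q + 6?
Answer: 1868/27 ≈ 69.185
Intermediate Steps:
k(Q, F) = 6 + Q
q(X, f) = -7/(-1 + X + X*f)
C(h) = -7/(-6 - 5*h) (C(h) = -7/(-1 - 5 - 5*h) = -7/(-6 - 5*h))
85 + C(U(k(-3, -1)))*122 = 85 + (7/(6 + 5*(-4*(6 - 3))))*122 = 85 + (7/(6 + 5*(-4*3)))*122 = 85 + (7/(6 + 5*(-12)))*122 = 85 + (7/(6 - 60))*122 = 85 + (7/(-54))*122 = 85 + (7*(-1/54))*122 = 85 - 7/54*122 = 85 - 427/27 = 1868/27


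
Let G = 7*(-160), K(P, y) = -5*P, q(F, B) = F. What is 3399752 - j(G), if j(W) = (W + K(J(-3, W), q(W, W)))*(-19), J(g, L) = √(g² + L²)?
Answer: 3378472 - 95*√1254409 ≈ 3.2721e+6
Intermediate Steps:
J(g, L) = √(L² + g²)
G = -1120
j(W) = -19*W + 95*√(9 + W²) (j(W) = (W - 5*√(W² + (-3)²))*(-19) = (W - 5*√(W² + 9))*(-19) = (W - 5*√(9 + W²))*(-19) = -19*W + 95*√(9 + W²))
3399752 - j(G) = 3399752 - (-19*(-1120) + 95*√(9 + (-1120)²)) = 3399752 - (21280 + 95*√(9 + 1254400)) = 3399752 - (21280 + 95*√1254409) = 3399752 + (-21280 - 95*√1254409) = 3378472 - 95*√1254409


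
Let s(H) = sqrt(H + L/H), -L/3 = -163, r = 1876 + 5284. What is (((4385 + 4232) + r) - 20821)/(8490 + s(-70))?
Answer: -2997649200/5045612389 + 5044*I*sqrt(377230)/5045612389 ≈ -0.59411 + 0.00061399*I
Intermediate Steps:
r = 7160
L = 489 (L = -3*(-163) = 489)
s(H) = sqrt(H + 489/H)
(((4385 + 4232) + r) - 20821)/(8490 + s(-70)) = (((4385 + 4232) + 7160) - 20821)/(8490 + sqrt(-70 + 489/(-70))) = ((8617 + 7160) - 20821)/(8490 + sqrt(-70 + 489*(-1/70))) = (15777 - 20821)/(8490 + sqrt(-70 - 489/70)) = -5044/(8490 + sqrt(-5389/70)) = -5044/(8490 + I*sqrt(377230)/70)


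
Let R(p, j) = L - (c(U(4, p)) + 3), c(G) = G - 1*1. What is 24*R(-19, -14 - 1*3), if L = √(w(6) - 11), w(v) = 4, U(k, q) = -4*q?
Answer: -1872 + 24*I*√7 ≈ -1872.0 + 63.498*I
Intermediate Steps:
c(G) = -1 + G (c(G) = G - 1 = -1 + G)
L = I*√7 (L = √(4 - 11) = √(-7) = I*√7 ≈ 2.6458*I)
R(p, j) = -2 + 4*p + I*√7 (R(p, j) = I*√7 - ((-1 - 4*p) + 3) = I*√7 - (2 - 4*p) = I*√7 + (-2 + 4*p) = -2 + 4*p + I*√7)
24*R(-19, -14 - 1*3) = 24*(-2 + 4*(-19) + I*√7) = 24*(-2 - 76 + I*√7) = 24*(-78 + I*√7) = -1872 + 24*I*√7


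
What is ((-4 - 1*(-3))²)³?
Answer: 1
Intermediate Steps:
((-4 - 1*(-3))²)³ = ((-4 + 3)²)³ = ((-1)²)³ = 1³ = 1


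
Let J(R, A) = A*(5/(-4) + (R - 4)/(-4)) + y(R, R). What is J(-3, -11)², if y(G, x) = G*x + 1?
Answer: 81/4 ≈ 20.250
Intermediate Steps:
y(G, x) = 1 + G*x
J(R, A) = 1 + R² + A*(-¼ - R/4) (J(R, A) = A*(5/(-4) + (R - 4)/(-4)) + (1 + R*R) = A*(5*(-¼) + (-4 + R)*(-¼)) + (1 + R²) = A*(-5/4 + (1 - R/4)) + (1 + R²) = A*(-¼ - R/4) + (1 + R²) = 1 + R² + A*(-¼ - R/4))
J(-3, -11)² = (1 + (-3)² - ¼*(-11) - ¼*(-11)*(-3))² = (1 + 9 + 11/4 - 33/4)² = (9/2)² = 81/4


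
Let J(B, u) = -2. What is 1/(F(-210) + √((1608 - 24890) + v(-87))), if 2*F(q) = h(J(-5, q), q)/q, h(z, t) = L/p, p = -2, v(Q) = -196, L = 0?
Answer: -I*√23478/23478 ≈ -0.0065263*I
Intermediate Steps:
h(z, t) = 0 (h(z, t) = 0/(-2) = 0*(-½) = 0)
F(q) = 0 (F(q) = (0/q)/2 = (½)*0 = 0)
1/(F(-210) + √((1608 - 24890) + v(-87))) = 1/(0 + √((1608 - 24890) - 196)) = 1/(0 + √(-23282 - 196)) = 1/(0 + √(-23478)) = 1/(0 + I*√23478) = 1/(I*√23478) = -I*√23478/23478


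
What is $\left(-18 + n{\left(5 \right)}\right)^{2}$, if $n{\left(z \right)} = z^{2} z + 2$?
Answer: $11881$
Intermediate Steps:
$n{\left(z \right)} = 2 + z^{3}$ ($n{\left(z \right)} = z^{3} + 2 = 2 + z^{3}$)
$\left(-18 + n{\left(5 \right)}\right)^{2} = \left(-18 + \left(2 + 5^{3}\right)\right)^{2} = \left(-18 + \left(2 + 125\right)\right)^{2} = \left(-18 + 127\right)^{2} = 109^{2} = 11881$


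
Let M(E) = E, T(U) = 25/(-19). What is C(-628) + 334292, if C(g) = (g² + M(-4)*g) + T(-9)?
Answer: 13892547/19 ≈ 7.3119e+5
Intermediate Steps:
T(U) = -25/19 (T(U) = 25*(-1/19) = -25/19)
C(g) = -25/19 + g² - 4*g (C(g) = (g² - 4*g) - 25/19 = -25/19 + g² - 4*g)
C(-628) + 334292 = (-25/19 + (-628)² - 4*(-628)) + 334292 = (-25/19 + 394384 + 2512) + 334292 = 7540999/19 + 334292 = 13892547/19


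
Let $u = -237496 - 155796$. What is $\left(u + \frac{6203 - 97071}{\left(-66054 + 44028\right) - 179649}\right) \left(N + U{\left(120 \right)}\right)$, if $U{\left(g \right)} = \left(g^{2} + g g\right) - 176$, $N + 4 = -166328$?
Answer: $\frac{10922595520632256}{201675} \approx 5.4159 \cdot 10^{10}$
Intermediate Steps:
$u = -393292$
$N = -166332$ ($N = -4 - 166328 = -166332$)
$U{\left(g \right)} = -176 + 2 g^{2}$ ($U{\left(g \right)} = \left(g^{2} + g^{2}\right) - 176 = 2 g^{2} - 176 = -176 + 2 g^{2}$)
$\left(u + \frac{6203 - 97071}{\left(-66054 + 44028\right) - 179649}\right) \left(N + U{\left(120 \right)}\right) = \left(-393292 + \frac{6203 - 97071}{\left(-66054 + 44028\right) - 179649}\right) \left(-166332 - \left(176 - 2 \cdot 120^{2}\right)\right) = \left(-393292 - \frac{90868}{-22026 - 179649}\right) \left(-166332 + \left(-176 + 2 \cdot 14400\right)\right) = \left(-393292 - \frac{90868}{-201675}\right) \left(-166332 + \left(-176 + 28800\right)\right) = \left(-393292 - - \frac{90868}{201675}\right) \left(-166332 + 28624\right) = \left(-393292 + \frac{90868}{201675}\right) \left(-137708\right) = \left(- \frac{79317073232}{201675}\right) \left(-137708\right) = \frac{10922595520632256}{201675}$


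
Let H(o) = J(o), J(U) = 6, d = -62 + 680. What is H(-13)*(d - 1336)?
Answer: -4308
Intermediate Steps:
d = 618
H(o) = 6
H(-13)*(d - 1336) = 6*(618 - 1336) = 6*(-718) = -4308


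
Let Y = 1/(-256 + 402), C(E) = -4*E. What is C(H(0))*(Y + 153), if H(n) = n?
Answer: 0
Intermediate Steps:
Y = 1/146 ≈ 0.0068493
C(H(0))*(Y + 153) = (-4*0)*(1/146 + 153) = 0*(22339/146) = 0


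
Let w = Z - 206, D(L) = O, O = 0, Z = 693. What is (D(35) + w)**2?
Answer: 237169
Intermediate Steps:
D(L) = 0
w = 487 (w = 693 - 206 = 487)
(D(35) + w)**2 = (0 + 487)**2 = 487**2 = 237169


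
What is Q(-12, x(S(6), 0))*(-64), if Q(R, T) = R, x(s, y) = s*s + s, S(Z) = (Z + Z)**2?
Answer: 768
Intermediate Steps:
S(Z) = 4*Z**2 (S(Z) = (2*Z)**2 = 4*Z**2)
x(s, y) = s + s**2 (x(s, y) = s**2 + s = s + s**2)
Q(-12, x(S(6), 0))*(-64) = -12*(-64) = 768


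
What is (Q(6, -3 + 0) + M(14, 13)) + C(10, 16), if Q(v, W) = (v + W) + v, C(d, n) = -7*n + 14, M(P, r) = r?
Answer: -76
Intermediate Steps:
C(d, n) = 14 - 7*n
Q(v, W) = W + 2*v (Q(v, W) = (W + v) + v = W + 2*v)
(Q(6, -3 + 0) + M(14, 13)) + C(10, 16) = (((-3 + 0) + 2*6) + 13) + (14 - 7*16) = ((-3 + 12) + 13) + (14 - 112) = (9 + 13) - 98 = 22 - 98 = -76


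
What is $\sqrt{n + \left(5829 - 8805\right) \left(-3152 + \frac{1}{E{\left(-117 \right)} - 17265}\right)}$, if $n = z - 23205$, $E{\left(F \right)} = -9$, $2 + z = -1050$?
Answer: $\frac{3 \sqrt{8616590449431}}{2879} \approx 3058.8$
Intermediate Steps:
$z = -1052$ ($z = -2 - 1050 = -1052$)
$n = -24257$ ($n = -1052 - 23205 = -24257$)
$\sqrt{n + \left(5829 - 8805\right) \left(-3152 + \frac{1}{E{\left(-117 \right)} - 17265}\right)} = \sqrt{-24257 + \left(5829 - 8805\right) \left(-3152 + \frac{1}{-9 - 17265}\right)} = \sqrt{-24257 - 2976 \left(-3152 + \frac{1}{-17274}\right)} = \sqrt{-24257 - 2976 \left(-3152 - \frac{1}{17274}\right)} = \sqrt{-24257 - - \frac{27006033904}{2879}} = \sqrt{-24257 + \frac{27006033904}{2879}} = \sqrt{\frac{26936198001}{2879}} = \frac{3 \sqrt{8616590449431}}{2879}$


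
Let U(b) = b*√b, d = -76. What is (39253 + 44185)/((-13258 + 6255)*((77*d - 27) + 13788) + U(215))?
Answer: -2310678863713/1533844758917077 - 8969585*√215/1533844758917077 ≈ -0.0015065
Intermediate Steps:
U(b) = b^(3/2)
(39253 + 44185)/((-13258 + 6255)*((77*d - 27) + 13788) + U(215)) = (39253 + 44185)/((-13258 + 6255)*((77*(-76) - 27) + 13788) + 215^(3/2)) = 83438/(-7003*((-5852 - 27) + 13788) + 215*√215) = 83438/(-7003*(-5879 + 13788) + 215*√215) = 83438/(-7003*7909 + 215*√215) = 83438/(-55386727 + 215*√215)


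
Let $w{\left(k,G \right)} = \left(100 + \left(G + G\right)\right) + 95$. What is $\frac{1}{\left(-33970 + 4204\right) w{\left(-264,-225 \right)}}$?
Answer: $\frac{1}{7590330} \approx 1.3175 \cdot 10^{-7}$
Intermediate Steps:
$w{\left(k,G \right)} = 195 + 2 G$ ($w{\left(k,G \right)} = \left(100 + 2 G\right) + 95 = 195 + 2 G$)
$\frac{1}{\left(-33970 + 4204\right) w{\left(-264,-225 \right)}} = \frac{1}{\left(-33970 + 4204\right) \left(195 + 2 \left(-225\right)\right)} = \frac{1}{\left(-29766\right) \left(195 - 450\right)} = - \frac{1}{29766 \left(-255\right)} = \left(- \frac{1}{29766}\right) \left(- \frac{1}{255}\right) = \frac{1}{7590330}$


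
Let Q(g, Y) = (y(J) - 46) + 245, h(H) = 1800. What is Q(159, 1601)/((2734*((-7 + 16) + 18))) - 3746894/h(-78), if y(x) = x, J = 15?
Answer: -7682995447/3690900 ≈ -2081.6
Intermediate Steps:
Q(g, Y) = 214 (Q(g, Y) = (15 - 46) + 245 = -31 + 245 = 214)
Q(159, 1601)/((2734*((-7 + 16) + 18))) - 3746894/h(-78) = 214/((2734*((-7 + 16) + 18))) - 3746894/1800 = 214/((2734*(9 + 18))) - 3746894*1/1800 = 214/((2734*27)) - 1873447/900 = 214/73818 - 1873447/900 = 214*(1/73818) - 1873447/900 = 107/36909 - 1873447/900 = -7682995447/3690900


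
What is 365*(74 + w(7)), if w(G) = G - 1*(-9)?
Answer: 32850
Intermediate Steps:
w(G) = 9 + G (w(G) = G + 9 = 9 + G)
365*(74 + w(7)) = 365*(74 + (9 + 7)) = 365*(74 + 16) = 365*90 = 32850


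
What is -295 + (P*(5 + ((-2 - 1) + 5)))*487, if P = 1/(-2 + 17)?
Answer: -1016/15 ≈ -67.733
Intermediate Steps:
P = 1/15 ≈ 0.066667
-295 + (P*(5 + ((-2 - 1) + 5)))*487 = -295 + ((5 + ((-2 - 1) + 5))/15)*487 = -295 + ((5 + (-3 + 5))/15)*487 = -295 + ((5 + 2)/15)*487 = -295 + ((1/15)*7)*487 = -295 + (7/15)*487 = -295 + 3409/15 = -1016/15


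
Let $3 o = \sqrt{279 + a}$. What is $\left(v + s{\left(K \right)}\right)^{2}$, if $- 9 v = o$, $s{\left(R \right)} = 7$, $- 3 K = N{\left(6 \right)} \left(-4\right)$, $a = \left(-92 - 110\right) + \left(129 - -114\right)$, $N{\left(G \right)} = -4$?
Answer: $\frac{36041}{729} - \frac{112 \sqrt{5}}{27} \approx 40.163$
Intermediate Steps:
$a = 41$ ($a = -202 + \left(129 + 114\right) = -202 + 243 = 41$)
$K = - \frac{16}{3}$ ($K = - \frac{\left(-4\right) \left(-4\right)}{3} = \left(- \frac{1}{3}\right) 16 = - \frac{16}{3} \approx -5.3333$)
$o = \frac{8 \sqrt{5}}{3}$ ($o = \frac{\sqrt{279 + 41}}{3} = \frac{\sqrt{320}}{3} = \frac{8 \sqrt{5}}{3} \approx 5.9628$)
$v = - \frac{8 \sqrt{5}}{27}$ ($v = - \frac{\frac{8}{3} \sqrt{5}}{9} = - \frac{8 \sqrt{5}}{27} \approx -0.66254$)
$\left(v + s{\left(K \right)}\right)^{2} = \left(- \frac{8 \sqrt{5}}{27} + 7\right)^{2} = \left(7 - \frac{8 \sqrt{5}}{27}\right)^{2}$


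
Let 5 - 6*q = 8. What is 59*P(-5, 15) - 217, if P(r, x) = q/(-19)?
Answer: -8187/38 ≈ -215.45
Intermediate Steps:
q = -½ (q = ⅚ - ⅙*8 = ⅚ - 4/3 = -½ ≈ -0.50000)
P(r, x) = 1/38 (P(r, x) = -½/(-19) = -½*(-1/19) = 1/38)
59*P(-5, 15) - 217 = 59*(1/38) - 217 = 59/38 - 217 = -8187/38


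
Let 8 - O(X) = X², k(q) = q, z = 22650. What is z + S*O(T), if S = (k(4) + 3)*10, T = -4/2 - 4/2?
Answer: 22090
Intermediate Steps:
T = -4 (T = -4*½ - 4*½ = -2 - 2 = -4)
O(X) = 8 - X²
S = 70 (S = (4 + 3)*10 = 7*10 = 70)
z + S*O(T) = 22650 + 70*(8 - 1*(-4)²) = 22650 + 70*(8 - 1*16) = 22650 + 70*(8 - 16) = 22650 + 70*(-8) = 22650 - 560 = 22090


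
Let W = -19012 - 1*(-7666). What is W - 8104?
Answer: -19450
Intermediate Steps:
W = -11346 (W = -19012 + 7666 = -11346)
W - 8104 = -11346 - 8104 = -19450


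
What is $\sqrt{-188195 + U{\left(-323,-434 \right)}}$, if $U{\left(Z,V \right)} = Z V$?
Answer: $19 i \sqrt{133} \approx 219.12 i$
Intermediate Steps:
$U{\left(Z,V \right)} = V Z$
$\sqrt{-188195 + U{\left(-323,-434 \right)}} = \sqrt{-188195 - -140182} = \sqrt{-188195 + 140182} = \sqrt{-48013} = 19 i \sqrt{133}$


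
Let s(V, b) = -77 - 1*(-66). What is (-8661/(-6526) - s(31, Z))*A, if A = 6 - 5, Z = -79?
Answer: 80447/6526 ≈ 12.327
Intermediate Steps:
s(V, b) = -11 (s(V, b) = -77 + 66 = -11)
A = 1
(-8661/(-6526) - s(31, Z))*A = (-8661/(-6526) - 1*(-11))*1 = (-8661*(-1/6526) + 11)*1 = (8661/6526 + 11)*1 = (80447/6526)*1 = 80447/6526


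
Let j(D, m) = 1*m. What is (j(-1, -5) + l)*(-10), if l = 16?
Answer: -110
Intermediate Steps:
j(D, m) = m
(j(-1, -5) + l)*(-10) = (-5 + 16)*(-10) = 11*(-10) = -110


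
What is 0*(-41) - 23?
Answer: -23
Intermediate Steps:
0*(-41) - 23 = 0 - 23 = -23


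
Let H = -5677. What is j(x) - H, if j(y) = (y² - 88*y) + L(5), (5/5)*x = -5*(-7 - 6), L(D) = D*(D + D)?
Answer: 4232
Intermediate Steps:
L(D) = 2*D² (L(D) = D*(2*D) = 2*D²)
x = 65 (x = -5*(-7 - 6) = -5*(-13) = 65)
j(y) = 50 + y² - 88*y (j(y) = (y² - 88*y) + 2*5² = (y² - 88*y) + 2*25 = (y² - 88*y) + 50 = 50 + y² - 88*y)
j(x) - H = (50 + 65² - 88*65) - 1*(-5677) = (50 + 4225 - 5720) + 5677 = -1445 + 5677 = 4232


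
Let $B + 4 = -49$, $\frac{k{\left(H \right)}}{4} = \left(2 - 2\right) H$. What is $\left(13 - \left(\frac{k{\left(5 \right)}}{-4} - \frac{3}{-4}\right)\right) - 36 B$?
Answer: $\frac{7681}{4} \approx 1920.3$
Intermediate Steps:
$k{\left(H \right)} = 0$ ($k{\left(H \right)} = 4 \left(2 - 2\right) H = 4 \cdot 0 H = 4 \cdot 0 = 0$)
$B = -53$ ($B = -4 - 49 = -53$)
$\left(13 - \left(\frac{k{\left(5 \right)}}{-4} - \frac{3}{-4}\right)\right) - 36 B = \left(13 - \left(\frac{0}{-4} - \frac{3}{-4}\right)\right) - -1908 = \left(13 - \left(0 \left(- \frac{1}{4}\right) - - \frac{3}{4}\right)\right) + 1908 = \left(13 - \left(0 + \frac{3}{4}\right)\right) + 1908 = \left(13 - \frac{3}{4}\right) + 1908 = \frac{49}{4} + 1908 = \frac{7681}{4}$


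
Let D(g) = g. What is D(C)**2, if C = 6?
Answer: 36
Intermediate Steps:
D(C)**2 = 6**2 = 36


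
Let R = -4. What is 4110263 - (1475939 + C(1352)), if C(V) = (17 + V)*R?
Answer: 2639800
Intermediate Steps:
C(V) = -68 - 4*V (C(V) = (17 + V)*(-4) = -68 - 4*V)
4110263 - (1475939 + C(1352)) = 4110263 - (1475939 + (-68 - 4*1352)) = 4110263 - (1475939 + (-68 - 5408)) = 4110263 - (1475939 - 5476) = 4110263 - 1*1470463 = 4110263 - 1470463 = 2639800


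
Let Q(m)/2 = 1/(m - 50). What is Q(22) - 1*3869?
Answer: -54167/14 ≈ -3869.1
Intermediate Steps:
Q(m) = 2/(-50 + m) (Q(m) = 2/(m - 50) = 2/(-50 + m))
Q(22) - 1*3869 = 2/(-50 + 22) - 1*3869 = 2/(-28) - 3869 = 2*(-1/28) - 3869 = -1/14 - 3869 = -54167/14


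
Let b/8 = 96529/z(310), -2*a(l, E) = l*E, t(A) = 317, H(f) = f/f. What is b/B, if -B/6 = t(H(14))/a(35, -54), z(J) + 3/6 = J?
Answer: -243253080/196223 ≈ -1239.7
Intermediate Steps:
H(f) = 1
z(J) = -½ + J
a(l, E) = -E*l/2 (a(l, E) = -l*E/2 = -E*l/2)
B = -634/315 (B = -1902/((-½*(-54)*35)) = -1902/945 = -6*317/945 = -634/315 ≈ -2.0127)
b = 1544464/619 (b = 8*(96529/(-½ + 310)) = 8*(96529/(619/2)) = 8*(96529*(2/619)) = 8*(193058/619) = 1544464/619 ≈ 2495.1)
b/B = 1544464/(619*(-634/315)) = (1544464/619)*(-315/634) = -243253080/196223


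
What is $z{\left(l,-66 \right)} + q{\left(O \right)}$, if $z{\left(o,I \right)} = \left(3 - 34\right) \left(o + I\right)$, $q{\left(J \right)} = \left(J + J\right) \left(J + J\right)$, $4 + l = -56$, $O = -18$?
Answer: $5202$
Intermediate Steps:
$l = -60$ ($l = -4 - 56 = -60$)
$q{\left(J \right)} = 4 J^{2}$ ($q{\left(J \right)} = 2 J 2 J = 4 J^{2}$)
$z{\left(o,I \right)} = - 31 I - 31 o$ ($z{\left(o,I \right)} = - 31 \left(I + o\right) = - 31 I - 31 o$)
$z{\left(l,-66 \right)} + q{\left(O \right)} = \left(\left(-31\right) \left(-66\right) - -1860\right) + 4 \left(-18\right)^{2} = \left(2046 + 1860\right) + 4 \cdot 324 = 3906 + 1296 = 5202$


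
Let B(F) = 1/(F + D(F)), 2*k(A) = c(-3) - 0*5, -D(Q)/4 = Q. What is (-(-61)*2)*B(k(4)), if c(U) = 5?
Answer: -244/15 ≈ -16.267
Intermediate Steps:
D(Q) = -4*Q
k(A) = 5/2 (k(A) = (5 - 0*5)/2 = (5 - 1*0)/2 = (5 + 0)/2 = (½)*5 = 5/2)
B(F) = -1/(3*F) (B(F) = 1/(F - 4*F) = 1/(-3*F) = -1/(3*F))
(-(-61)*2)*B(k(4)) = (-(-61)*2)*(-1/(3*5/2)) = (-61*(-2))*(-⅓*⅖) = 122*(-2/15) = -244/15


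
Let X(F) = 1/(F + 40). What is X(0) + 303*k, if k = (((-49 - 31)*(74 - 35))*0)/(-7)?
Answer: 1/40 ≈ 0.025000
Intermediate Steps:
k = 0 (k = (-80*39*0)*(-⅐) = -3120*0*(-⅐) = 0*(-⅐) = 0)
X(F) = 1/(40 + F)
X(0) + 303*k = 1/(40 + 0) + 303*0 = 1/40 + 0 = 1/40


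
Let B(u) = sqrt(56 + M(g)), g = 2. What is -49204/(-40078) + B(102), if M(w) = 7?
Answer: 24602/20039 + 3*sqrt(7) ≈ 9.1650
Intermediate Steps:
B(u) = 3*sqrt(7) (B(u) = sqrt(56 + 7) = sqrt(63) = 3*sqrt(7))
-49204/(-40078) + B(102) = -49204/(-40078) + 3*sqrt(7) = -49204*(-1/40078) + 3*sqrt(7) = 24602/20039 + 3*sqrt(7)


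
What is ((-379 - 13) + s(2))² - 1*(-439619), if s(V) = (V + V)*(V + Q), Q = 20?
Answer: 532035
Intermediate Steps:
s(V) = 2*V*(20 + V) (s(V) = (V + V)*(V + 20) = (2*V)*(20 + V) = 2*V*(20 + V))
((-379 - 13) + s(2))² - 1*(-439619) = ((-379 - 13) + 2*2*(20 + 2))² - 1*(-439619) = (-392 + 2*2*22)² + 439619 = (-392 + 88)² + 439619 = (-304)² + 439619 = 92416 + 439619 = 532035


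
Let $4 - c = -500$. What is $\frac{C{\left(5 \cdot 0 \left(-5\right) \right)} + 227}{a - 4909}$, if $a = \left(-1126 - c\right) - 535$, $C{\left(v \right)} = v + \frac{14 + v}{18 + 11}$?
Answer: $- \frac{733}{22794} \approx -0.032158$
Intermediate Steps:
$c = 504$ ($c = 4 - -500 = 4 + 500 = 504$)
$C{\left(v \right)} = \frac{14}{29} + \frac{30 v}{29}$ ($C{\left(v \right)} = v + \frac{14 + v}{29} = v + \left(14 + v\right) \frac{1}{29} = v + \left(\frac{14}{29} + \frac{v}{29}\right) = \frac{14}{29} + \frac{30 v}{29}$)
$a = -2165$ ($a = \left(-1126 - 504\right) - 535 = -1630 - 535 = -2165$)
$\frac{C{\left(5 \cdot 0 \left(-5\right) \right)} + 227}{a - 4909} = \frac{\left(\frac{14}{29} + \frac{30 \cdot 5 \cdot 0 \left(-5\right)}{29}\right) + 227}{-2165 - 4909} = \frac{\left(\frac{14}{29} + \frac{30 \cdot 0 \left(-5\right)}{29}\right) + 227}{-7074} = \left(\left(\frac{14}{29} + \frac{30}{29} \cdot 0\right) + 227\right) \left(- \frac{1}{7074}\right) = \left(\left(\frac{14}{29} + 0\right) + 227\right) \left(- \frac{1}{7074}\right) = \left(\frac{14}{29} + 227\right) \left(- \frac{1}{7074}\right) = \frac{6597}{29} \left(- \frac{1}{7074}\right) = - \frac{733}{22794}$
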